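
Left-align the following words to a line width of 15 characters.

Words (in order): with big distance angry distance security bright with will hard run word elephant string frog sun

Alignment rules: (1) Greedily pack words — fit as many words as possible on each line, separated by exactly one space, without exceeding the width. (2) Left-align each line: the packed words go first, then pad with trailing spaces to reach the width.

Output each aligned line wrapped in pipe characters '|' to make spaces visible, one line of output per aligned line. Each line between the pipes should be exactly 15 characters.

Answer: |with big       |
|distance angry |
|distance       |
|security bright|
|with will hard |
|run word       |
|elephant string|
|frog sun       |

Derivation:
Line 1: ['with', 'big'] (min_width=8, slack=7)
Line 2: ['distance', 'angry'] (min_width=14, slack=1)
Line 3: ['distance'] (min_width=8, slack=7)
Line 4: ['security', 'bright'] (min_width=15, slack=0)
Line 5: ['with', 'will', 'hard'] (min_width=14, slack=1)
Line 6: ['run', 'word'] (min_width=8, slack=7)
Line 7: ['elephant', 'string'] (min_width=15, slack=0)
Line 8: ['frog', 'sun'] (min_width=8, slack=7)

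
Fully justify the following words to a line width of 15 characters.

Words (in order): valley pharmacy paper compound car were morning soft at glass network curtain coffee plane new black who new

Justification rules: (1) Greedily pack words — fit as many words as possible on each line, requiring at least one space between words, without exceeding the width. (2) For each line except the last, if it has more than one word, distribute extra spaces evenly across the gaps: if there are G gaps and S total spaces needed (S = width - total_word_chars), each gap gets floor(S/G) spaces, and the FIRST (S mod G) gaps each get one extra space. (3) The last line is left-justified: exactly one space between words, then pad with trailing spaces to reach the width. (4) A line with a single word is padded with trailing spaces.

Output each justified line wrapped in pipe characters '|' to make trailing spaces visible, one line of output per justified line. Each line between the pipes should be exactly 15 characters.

Answer: |valley pharmacy|
|paper  compound|
|car        were|
|morning soft at|
|glass   network|
|curtain  coffee|
|plane new black|
|who new        |

Derivation:
Line 1: ['valley', 'pharmacy'] (min_width=15, slack=0)
Line 2: ['paper', 'compound'] (min_width=14, slack=1)
Line 3: ['car', 'were'] (min_width=8, slack=7)
Line 4: ['morning', 'soft', 'at'] (min_width=15, slack=0)
Line 5: ['glass', 'network'] (min_width=13, slack=2)
Line 6: ['curtain', 'coffee'] (min_width=14, slack=1)
Line 7: ['plane', 'new', 'black'] (min_width=15, slack=0)
Line 8: ['who', 'new'] (min_width=7, slack=8)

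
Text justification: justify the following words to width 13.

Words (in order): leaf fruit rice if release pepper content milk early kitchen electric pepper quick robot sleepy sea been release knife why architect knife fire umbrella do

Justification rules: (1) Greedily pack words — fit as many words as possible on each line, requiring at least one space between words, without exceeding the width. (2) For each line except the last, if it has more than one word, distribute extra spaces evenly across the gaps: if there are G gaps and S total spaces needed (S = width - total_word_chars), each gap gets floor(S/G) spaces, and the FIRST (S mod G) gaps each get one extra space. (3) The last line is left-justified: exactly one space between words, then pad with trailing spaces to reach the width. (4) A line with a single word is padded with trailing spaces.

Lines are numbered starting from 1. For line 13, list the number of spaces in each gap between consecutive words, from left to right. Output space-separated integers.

Line 1: ['leaf', 'fruit'] (min_width=10, slack=3)
Line 2: ['rice', 'if'] (min_width=7, slack=6)
Line 3: ['release'] (min_width=7, slack=6)
Line 4: ['pepper'] (min_width=6, slack=7)
Line 5: ['content', 'milk'] (min_width=12, slack=1)
Line 6: ['early', 'kitchen'] (min_width=13, slack=0)
Line 7: ['electric'] (min_width=8, slack=5)
Line 8: ['pepper', 'quick'] (min_width=12, slack=1)
Line 9: ['robot', 'sleepy'] (min_width=12, slack=1)
Line 10: ['sea', 'been'] (min_width=8, slack=5)
Line 11: ['release', 'knife'] (min_width=13, slack=0)
Line 12: ['why', 'architect'] (min_width=13, slack=0)
Line 13: ['knife', 'fire'] (min_width=10, slack=3)
Line 14: ['umbrella', 'do'] (min_width=11, slack=2)

Answer: 4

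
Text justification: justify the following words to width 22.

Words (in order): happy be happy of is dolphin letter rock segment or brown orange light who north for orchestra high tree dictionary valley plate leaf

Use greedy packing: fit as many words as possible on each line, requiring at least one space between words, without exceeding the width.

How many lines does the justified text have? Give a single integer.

Line 1: ['happy', 'be', 'happy', 'of', 'is'] (min_width=20, slack=2)
Line 2: ['dolphin', 'letter', 'rock'] (min_width=19, slack=3)
Line 3: ['segment', 'or', 'brown'] (min_width=16, slack=6)
Line 4: ['orange', 'light', 'who', 'north'] (min_width=22, slack=0)
Line 5: ['for', 'orchestra', 'high'] (min_width=18, slack=4)
Line 6: ['tree', 'dictionary', 'valley'] (min_width=22, slack=0)
Line 7: ['plate', 'leaf'] (min_width=10, slack=12)
Total lines: 7

Answer: 7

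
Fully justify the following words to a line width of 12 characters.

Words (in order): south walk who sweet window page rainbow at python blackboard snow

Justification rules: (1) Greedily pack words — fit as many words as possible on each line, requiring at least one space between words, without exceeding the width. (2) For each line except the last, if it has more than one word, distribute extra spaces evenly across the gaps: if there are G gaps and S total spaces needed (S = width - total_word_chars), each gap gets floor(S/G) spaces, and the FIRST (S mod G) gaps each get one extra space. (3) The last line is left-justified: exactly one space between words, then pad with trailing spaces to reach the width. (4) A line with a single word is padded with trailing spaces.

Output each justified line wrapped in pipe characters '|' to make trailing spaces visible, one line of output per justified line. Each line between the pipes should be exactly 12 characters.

Answer: |south   walk|
|who    sweet|
|window  page|
|rainbow   at|
|python      |
|blackboard  |
|snow        |

Derivation:
Line 1: ['south', 'walk'] (min_width=10, slack=2)
Line 2: ['who', 'sweet'] (min_width=9, slack=3)
Line 3: ['window', 'page'] (min_width=11, slack=1)
Line 4: ['rainbow', 'at'] (min_width=10, slack=2)
Line 5: ['python'] (min_width=6, slack=6)
Line 6: ['blackboard'] (min_width=10, slack=2)
Line 7: ['snow'] (min_width=4, slack=8)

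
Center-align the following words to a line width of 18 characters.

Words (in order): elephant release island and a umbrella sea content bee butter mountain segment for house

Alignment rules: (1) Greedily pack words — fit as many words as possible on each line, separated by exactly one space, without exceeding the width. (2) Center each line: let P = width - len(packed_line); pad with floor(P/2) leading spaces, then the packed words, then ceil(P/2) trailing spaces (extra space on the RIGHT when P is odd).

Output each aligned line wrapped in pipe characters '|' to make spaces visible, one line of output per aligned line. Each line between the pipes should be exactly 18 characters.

Line 1: ['elephant', 'release'] (min_width=16, slack=2)
Line 2: ['island', 'and', 'a'] (min_width=12, slack=6)
Line 3: ['umbrella', 'sea'] (min_width=12, slack=6)
Line 4: ['content', 'bee', 'butter'] (min_width=18, slack=0)
Line 5: ['mountain', 'segment'] (min_width=16, slack=2)
Line 6: ['for', 'house'] (min_width=9, slack=9)

Answer: | elephant release |
|   island and a   |
|   umbrella sea   |
|content bee butter|
| mountain segment |
|    for house     |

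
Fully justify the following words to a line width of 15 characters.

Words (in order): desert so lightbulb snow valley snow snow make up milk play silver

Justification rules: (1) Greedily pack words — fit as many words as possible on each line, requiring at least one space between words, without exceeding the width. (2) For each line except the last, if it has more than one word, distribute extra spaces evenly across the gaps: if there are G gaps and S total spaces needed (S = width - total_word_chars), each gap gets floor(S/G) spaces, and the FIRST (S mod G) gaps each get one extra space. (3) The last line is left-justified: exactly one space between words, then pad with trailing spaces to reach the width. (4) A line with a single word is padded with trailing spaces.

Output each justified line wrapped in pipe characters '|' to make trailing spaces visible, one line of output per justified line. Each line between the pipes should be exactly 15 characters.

Line 1: ['desert', 'so'] (min_width=9, slack=6)
Line 2: ['lightbulb', 'snow'] (min_width=14, slack=1)
Line 3: ['valley', 'snow'] (min_width=11, slack=4)
Line 4: ['snow', 'make', 'up'] (min_width=12, slack=3)
Line 5: ['milk', 'play'] (min_width=9, slack=6)
Line 6: ['silver'] (min_width=6, slack=9)

Answer: |desert       so|
|lightbulb  snow|
|valley     snow|
|snow   make  up|
|milk       play|
|silver         |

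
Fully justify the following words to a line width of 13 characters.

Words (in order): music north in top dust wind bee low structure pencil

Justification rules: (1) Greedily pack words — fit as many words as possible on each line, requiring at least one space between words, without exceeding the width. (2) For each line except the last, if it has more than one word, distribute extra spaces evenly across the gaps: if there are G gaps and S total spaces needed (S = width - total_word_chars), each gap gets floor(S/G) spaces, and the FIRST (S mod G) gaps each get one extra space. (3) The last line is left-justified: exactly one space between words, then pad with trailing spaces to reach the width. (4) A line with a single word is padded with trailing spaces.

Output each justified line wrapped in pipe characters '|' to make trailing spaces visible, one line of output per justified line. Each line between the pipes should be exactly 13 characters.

Line 1: ['music', 'north'] (min_width=11, slack=2)
Line 2: ['in', 'top', 'dust'] (min_width=11, slack=2)
Line 3: ['wind', 'bee', 'low'] (min_width=12, slack=1)
Line 4: ['structure'] (min_width=9, slack=4)
Line 5: ['pencil'] (min_width=6, slack=7)

Answer: |music   north|
|in  top  dust|
|wind  bee low|
|structure    |
|pencil       |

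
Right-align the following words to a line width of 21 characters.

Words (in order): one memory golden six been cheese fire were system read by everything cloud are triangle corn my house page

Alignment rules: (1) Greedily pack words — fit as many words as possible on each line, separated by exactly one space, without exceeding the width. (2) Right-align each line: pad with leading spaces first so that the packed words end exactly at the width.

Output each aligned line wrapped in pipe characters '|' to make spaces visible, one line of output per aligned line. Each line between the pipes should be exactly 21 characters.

Line 1: ['one', 'memory', 'golden', 'six'] (min_width=21, slack=0)
Line 2: ['been', 'cheese', 'fire', 'were'] (min_width=21, slack=0)
Line 3: ['system', 'read', 'by'] (min_width=14, slack=7)
Line 4: ['everything', 'cloud', 'are'] (min_width=20, slack=1)
Line 5: ['triangle', 'corn', 'my'] (min_width=16, slack=5)
Line 6: ['house', 'page'] (min_width=10, slack=11)

Answer: |one memory golden six|
|been cheese fire were|
|       system read by|
| everything cloud are|
|     triangle corn my|
|           house page|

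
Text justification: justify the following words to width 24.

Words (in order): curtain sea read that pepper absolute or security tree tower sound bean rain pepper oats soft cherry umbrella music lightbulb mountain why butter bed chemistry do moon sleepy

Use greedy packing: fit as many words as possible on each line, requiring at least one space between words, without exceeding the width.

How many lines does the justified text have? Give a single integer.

Line 1: ['curtain', 'sea', 'read', 'that'] (min_width=21, slack=3)
Line 2: ['pepper', 'absolute', 'or'] (min_width=18, slack=6)
Line 3: ['security', 'tree', 'tower'] (min_width=19, slack=5)
Line 4: ['sound', 'bean', 'rain', 'pepper'] (min_width=22, slack=2)
Line 5: ['oats', 'soft', 'cherry'] (min_width=16, slack=8)
Line 6: ['umbrella', 'music', 'lightbulb'] (min_width=24, slack=0)
Line 7: ['mountain', 'why', 'butter', 'bed'] (min_width=23, slack=1)
Line 8: ['chemistry', 'do', 'moon', 'sleepy'] (min_width=24, slack=0)
Total lines: 8

Answer: 8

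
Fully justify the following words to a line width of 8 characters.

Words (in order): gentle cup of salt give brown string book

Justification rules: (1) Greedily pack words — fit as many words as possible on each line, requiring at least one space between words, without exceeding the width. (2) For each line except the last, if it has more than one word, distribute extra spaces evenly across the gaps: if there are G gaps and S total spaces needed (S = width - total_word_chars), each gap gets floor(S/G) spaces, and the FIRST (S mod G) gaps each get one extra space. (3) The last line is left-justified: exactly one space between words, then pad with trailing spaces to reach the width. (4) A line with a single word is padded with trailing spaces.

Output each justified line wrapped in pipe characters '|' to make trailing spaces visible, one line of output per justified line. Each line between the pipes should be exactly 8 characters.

Line 1: ['gentle'] (min_width=6, slack=2)
Line 2: ['cup', 'of'] (min_width=6, slack=2)
Line 3: ['salt'] (min_width=4, slack=4)
Line 4: ['give'] (min_width=4, slack=4)
Line 5: ['brown'] (min_width=5, slack=3)
Line 6: ['string'] (min_width=6, slack=2)
Line 7: ['book'] (min_width=4, slack=4)

Answer: |gentle  |
|cup   of|
|salt    |
|give    |
|brown   |
|string  |
|book    |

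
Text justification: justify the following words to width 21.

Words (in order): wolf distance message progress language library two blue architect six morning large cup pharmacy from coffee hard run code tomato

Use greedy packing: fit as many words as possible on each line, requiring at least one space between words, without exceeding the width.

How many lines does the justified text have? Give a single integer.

Line 1: ['wolf', 'distance', 'message'] (min_width=21, slack=0)
Line 2: ['progress', 'language'] (min_width=17, slack=4)
Line 3: ['library', 'two', 'blue'] (min_width=16, slack=5)
Line 4: ['architect', 'six', 'morning'] (min_width=21, slack=0)
Line 5: ['large', 'cup', 'pharmacy'] (min_width=18, slack=3)
Line 6: ['from', 'coffee', 'hard', 'run'] (min_width=20, slack=1)
Line 7: ['code', 'tomato'] (min_width=11, slack=10)
Total lines: 7

Answer: 7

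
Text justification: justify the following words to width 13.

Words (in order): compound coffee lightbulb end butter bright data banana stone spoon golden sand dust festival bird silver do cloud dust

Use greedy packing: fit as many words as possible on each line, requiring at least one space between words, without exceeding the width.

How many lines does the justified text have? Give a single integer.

Answer: 10

Derivation:
Line 1: ['compound'] (min_width=8, slack=5)
Line 2: ['coffee'] (min_width=6, slack=7)
Line 3: ['lightbulb', 'end'] (min_width=13, slack=0)
Line 4: ['butter', 'bright'] (min_width=13, slack=0)
Line 5: ['data', 'banana'] (min_width=11, slack=2)
Line 6: ['stone', 'spoon'] (min_width=11, slack=2)
Line 7: ['golden', 'sand'] (min_width=11, slack=2)
Line 8: ['dust', 'festival'] (min_width=13, slack=0)
Line 9: ['bird', 'silver'] (min_width=11, slack=2)
Line 10: ['do', 'cloud', 'dust'] (min_width=13, slack=0)
Total lines: 10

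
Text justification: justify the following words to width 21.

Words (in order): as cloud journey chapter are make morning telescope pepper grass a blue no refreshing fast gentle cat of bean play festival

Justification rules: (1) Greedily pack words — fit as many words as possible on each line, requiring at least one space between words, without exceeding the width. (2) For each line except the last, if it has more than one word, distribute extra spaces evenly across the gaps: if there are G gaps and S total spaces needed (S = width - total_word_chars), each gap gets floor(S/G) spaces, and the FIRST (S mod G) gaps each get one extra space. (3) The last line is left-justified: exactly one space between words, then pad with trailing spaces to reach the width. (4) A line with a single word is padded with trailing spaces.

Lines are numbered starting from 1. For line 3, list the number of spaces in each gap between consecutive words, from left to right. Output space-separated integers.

Line 1: ['as', 'cloud', 'journey'] (min_width=16, slack=5)
Line 2: ['chapter', 'are', 'make'] (min_width=16, slack=5)
Line 3: ['morning', 'telescope'] (min_width=17, slack=4)
Line 4: ['pepper', 'grass', 'a', 'blue'] (min_width=19, slack=2)
Line 5: ['no', 'refreshing', 'fast'] (min_width=18, slack=3)
Line 6: ['gentle', 'cat', 'of', 'bean'] (min_width=18, slack=3)
Line 7: ['play', 'festival'] (min_width=13, slack=8)

Answer: 5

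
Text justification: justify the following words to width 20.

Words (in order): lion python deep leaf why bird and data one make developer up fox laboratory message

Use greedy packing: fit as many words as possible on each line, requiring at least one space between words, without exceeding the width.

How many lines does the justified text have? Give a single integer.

Answer: 5

Derivation:
Line 1: ['lion', 'python', 'deep'] (min_width=16, slack=4)
Line 2: ['leaf', 'why', 'bird', 'and'] (min_width=17, slack=3)
Line 3: ['data', 'one', 'make'] (min_width=13, slack=7)
Line 4: ['developer', 'up', 'fox'] (min_width=16, slack=4)
Line 5: ['laboratory', 'message'] (min_width=18, slack=2)
Total lines: 5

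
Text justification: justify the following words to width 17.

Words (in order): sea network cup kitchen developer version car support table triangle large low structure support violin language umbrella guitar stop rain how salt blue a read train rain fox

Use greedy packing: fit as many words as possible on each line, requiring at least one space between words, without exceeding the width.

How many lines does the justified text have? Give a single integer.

Answer: 12

Derivation:
Line 1: ['sea', 'network', 'cup'] (min_width=15, slack=2)
Line 2: ['kitchen', 'developer'] (min_width=17, slack=0)
Line 3: ['version', 'car'] (min_width=11, slack=6)
Line 4: ['support', 'table'] (min_width=13, slack=4)
Line 5: ['triangle', 'large'] (min_width=14, slack=3)
Line 6: ['low', 'structure'] (min_width=13, slack=4)
Line 7: ['support', 'violin'] (min_width=14, slack=3)
Line 8: ['language', 'umbrella'] (min_width=17, slack=0)
Line 9: ['guitar', 'stop', 'rain'] (min_width=16, slack=1)
Line 10: ['how', 'salt', 'blue', 'a'] (min_width=15, slack=2)
Line 11: ['read', 'train', 'rain'] (min_width=15, slack=2)
Line 12: ['fox'] (min_width=3, slack=14)
Total lines: 12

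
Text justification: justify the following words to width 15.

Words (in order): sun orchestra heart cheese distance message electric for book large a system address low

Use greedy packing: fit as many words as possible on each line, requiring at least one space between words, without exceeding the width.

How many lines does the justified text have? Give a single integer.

Answer: 8

Derivation:
Line 1: ['sun', 'orchestra'] (min_width=13, slack=2)
Line 2: ['heart', 'cheese'] (min_width=12, slack=3)
Line 3: ['distance'] (min_width=8, slack=7)
Line 4: ['message'] (min_width=7, slack=8)
Line 5: ['electric', 'for'] (min_width=12, slack=3)
Line 6: ['book', 'large', 'a'] (min_width=12, slack=3)
Line 7: ['system', 'address'] (min_width=14, slack=1)
Line 8: ['low'] (min_width=3, slack=12)
Total lines: 8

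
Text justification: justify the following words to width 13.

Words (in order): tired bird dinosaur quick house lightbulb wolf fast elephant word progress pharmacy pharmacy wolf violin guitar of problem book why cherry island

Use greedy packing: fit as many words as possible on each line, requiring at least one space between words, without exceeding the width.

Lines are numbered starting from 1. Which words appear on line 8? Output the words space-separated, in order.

Line 1: ['tired', 'bird'] (min_width=10, slack=3)
Line 2: ['dinosaur'] (min_width=8, slack=5)
Line 3: ['quick', 'house'] (min_width=11, slack=2)
Line 4: ['lightbulb'] (min_width=9, slack=4)
Line 5: ['wolf', 'fast'] (min_width=9, slack=4)
Line 6: ['elephant', 'word'] (min_width=13, slack=0)
Line 7: ['progress'] (min_width=8, slack=5)
Line 8: ['pharmacy'] (min_width=8, slack=5)
Line 9: ['pharmacy', 'wolf'] (min_width=13, slack=0)
Line 10: ['violin', 'guitar'] (min_width=13, slack=0)
Line 11: ['of', 'problem'] (min_width=10, slack=3)
Line 12: ['book', 'why'] (min_width=8, slack=5)
Line 13: ['cherry', 'island'] (min_width=13, slack=0)

Answer: pharmacy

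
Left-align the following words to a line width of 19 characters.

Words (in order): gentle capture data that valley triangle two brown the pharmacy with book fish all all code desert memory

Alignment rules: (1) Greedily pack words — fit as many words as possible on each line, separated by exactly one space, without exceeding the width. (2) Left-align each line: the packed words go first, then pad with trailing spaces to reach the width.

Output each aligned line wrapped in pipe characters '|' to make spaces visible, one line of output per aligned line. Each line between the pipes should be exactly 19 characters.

Line 1: ['gentle', 'capture', 'data'] (min_width=19, slack=0)
Line 2: ['that', 'valley'] (min_width=11, slack=8)
Line 3: ['triangle', 'two', 'brown'] (min_width=18, slack=1)
Line 4: ['the', 'pharmacy', 'with'] (min_width=17, slack=2)
Line 5: ['book', 'fish', 'all', 'all'] (min_width=17, slack=2)
Line 6: ['code', 'desert', 'memory'] (min_width=18, slack=1)

Answer: |gentle capture data|
|that valley        |
|triangle two brown |
|the pharmacy with  |
|book fish all all  |
|code desert memory |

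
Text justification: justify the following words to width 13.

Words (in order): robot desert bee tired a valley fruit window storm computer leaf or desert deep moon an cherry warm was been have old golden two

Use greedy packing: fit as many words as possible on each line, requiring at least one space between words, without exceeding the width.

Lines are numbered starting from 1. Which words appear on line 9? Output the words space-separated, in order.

Answer: was been have

Derivation:
Line 1: ['robot', 'desert'] (min_width=12, slack=1)
Line 2: ['bee', 'tired', 'a'] (min_width=11, slack=2)
Line 3: ['valley', 'fruit'] (min_width=12, slack=1)
Line 4: ['window', 'storm'] (min_width=12, slack=1)
Line 5: ['computer', 'leaf'] (min_width=13, slack=0)
Line 6: ['or', 'desert'] (min_width=9, slack=4)
Line 7: ['deep', 'moon', 'an'] (min_width=12, slack=1)
Line 8: ['cherry', 'warm'] (min_width=11, slack=2)
Line 9: ['was', 'been', 'have'] (min_width=13, slack=0)
Line 10: ['old', 'golden'] (min_width=10, slack=3)
Line 11: ['two'] (min_width=3, slack=10)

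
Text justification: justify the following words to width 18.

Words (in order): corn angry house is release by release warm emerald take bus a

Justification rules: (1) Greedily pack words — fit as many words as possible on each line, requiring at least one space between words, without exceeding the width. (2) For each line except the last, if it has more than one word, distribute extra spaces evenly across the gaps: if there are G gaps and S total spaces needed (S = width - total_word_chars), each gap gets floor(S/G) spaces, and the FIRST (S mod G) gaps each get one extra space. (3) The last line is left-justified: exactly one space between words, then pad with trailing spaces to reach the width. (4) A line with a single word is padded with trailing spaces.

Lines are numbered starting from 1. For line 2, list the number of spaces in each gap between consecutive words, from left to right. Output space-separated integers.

Answer: 4 3

Derivation:
Line 1: ['corn', 'angry', 'house'] (min_width=16, slack=2)
Line 2: ['is', 'release', 'by'] (min_width=13, slack=5)
Line 3: ['release', 'warm'] (min_width=12, slack=6)
Line 4: ['emerald', 'take', 'bus', 'a'] (min_width=18, slack=0)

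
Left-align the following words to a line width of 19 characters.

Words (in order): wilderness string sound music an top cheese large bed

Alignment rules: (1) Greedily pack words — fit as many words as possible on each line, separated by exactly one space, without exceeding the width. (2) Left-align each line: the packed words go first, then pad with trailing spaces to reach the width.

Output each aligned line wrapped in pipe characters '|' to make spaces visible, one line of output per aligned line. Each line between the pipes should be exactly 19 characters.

Answer: |wilderness string  |
|sound music an top |
|cheese large bed   |

Derivation:
Line 1: ['wilderness', 'string'] (min_width=17, slack=2)
Line 2: ['sound', 'music', 'an', 'top'] (min_width=18, slack=1)
Line 3: ['cheese', 'large', 'bed'] (min_width=16, slack=3)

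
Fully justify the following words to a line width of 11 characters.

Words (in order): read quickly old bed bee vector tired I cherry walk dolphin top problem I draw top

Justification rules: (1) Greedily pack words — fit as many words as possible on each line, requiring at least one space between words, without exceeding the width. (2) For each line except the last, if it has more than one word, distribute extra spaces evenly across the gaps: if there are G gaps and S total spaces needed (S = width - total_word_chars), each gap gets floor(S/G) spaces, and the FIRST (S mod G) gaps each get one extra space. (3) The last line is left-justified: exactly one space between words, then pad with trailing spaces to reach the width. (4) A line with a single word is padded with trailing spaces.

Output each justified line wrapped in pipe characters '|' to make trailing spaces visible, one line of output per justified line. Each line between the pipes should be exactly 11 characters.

Answer: |read       |
|quickly old|
|bed     bee|
|vector     |
|tired     I|
|cherry walk|
|dolphin top|
|problem   I|
|draw top   |

Derivation:
Line 1: ['read'] (min_width=4, slack=7)
Line 2: ['quickly', 'old'] (min_width=11, slack=0)
Line 3: ['bed', 'bee'] (min_width=7, slack=4)
Line 4: ['vector'] (min_width=6, slack=5)
Line 5: ['tired', 'I'] (min_width=7, slack=4)
Line 6: ['cherry', 'walk'] (min_width=11, slack=0)
Line 7: ['dolphin', 'top'] (min_width=11, slack=0)
Line 8: ['problem', 'I'] (min_width=9, slack=2)
Line 9: ['draw', 'top'] (min_width=8, slack=3)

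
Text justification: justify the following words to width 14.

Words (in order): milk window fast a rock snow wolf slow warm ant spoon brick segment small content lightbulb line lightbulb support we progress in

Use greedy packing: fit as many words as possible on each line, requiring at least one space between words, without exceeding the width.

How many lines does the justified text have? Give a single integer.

Answer: 10

Derivation:
Line 1: ['milk', 'window'] (min_width=11, slack=3)
Line 2: ['fast', 'a', 'rock'] (min_width=11, slack=3)
Line 3: ['snow', 'wolf', 'slow'] (min_width=14, slack=0)
Line 4: ['warm', 'ant', 'spoon'] (min_width=14, slack=0)
Line 5: ['brick', 'segment'] (min_width=13, slack=1)
Line 6: ['small', 'content'] (min_width=13, slack=1)
Line 7: ['lightbulb', 'line'] (min_width=14, slack=0)
Line 8: ['lightbulb'] (min_width=9, slack=5)
Line 9: ['support', 'we'] (min_width=10, slack=4)
Line 10: ['progress', 'in'] (min_width=11, slack=3)
Total lines: 10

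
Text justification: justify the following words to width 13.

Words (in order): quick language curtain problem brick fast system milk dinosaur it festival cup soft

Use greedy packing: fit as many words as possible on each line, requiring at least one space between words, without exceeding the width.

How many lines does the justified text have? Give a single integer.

Line 1: ['quick'] (min_width=5, slack=8)
Line 2: ['language'] (min_width=8, slack=5)
Line 3: ['curtain'] (min_width=7, slack=6)
Line 4: ['problem', 'brick'] (min_width=13, slack=0)
Line 5: ['fast', 'system'] (min_width=11, slack=2)
Line 6: ['milk', 'dinosaur'] (min_width=13, slack=0)
Line 7: ['it', 'festival'] (min_width=11, slack=2)
Line 8: ['cup', 'soft'] (min_width=8, slack=5)
Total lines: 8

Answer: 8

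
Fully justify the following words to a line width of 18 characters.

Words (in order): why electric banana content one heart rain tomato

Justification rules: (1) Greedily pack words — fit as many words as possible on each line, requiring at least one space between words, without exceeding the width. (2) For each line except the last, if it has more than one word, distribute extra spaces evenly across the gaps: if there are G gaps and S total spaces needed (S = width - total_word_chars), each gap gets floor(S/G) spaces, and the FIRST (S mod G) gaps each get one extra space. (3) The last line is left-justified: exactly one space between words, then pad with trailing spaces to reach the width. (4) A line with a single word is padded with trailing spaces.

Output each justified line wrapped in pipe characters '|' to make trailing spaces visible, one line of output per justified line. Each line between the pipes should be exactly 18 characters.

Answer: |why       electric|
|banana content one|
|heart rain tomato |

Derivation:
Line 1: ['why', 'electric'] (min_width=12, slack=6)
Line 2: ['banana', 'content', 'one'] (min_width=18, slack=0)
Line 3: ['heart', 'rain', 'tomato'] (min_width=17, slack=1)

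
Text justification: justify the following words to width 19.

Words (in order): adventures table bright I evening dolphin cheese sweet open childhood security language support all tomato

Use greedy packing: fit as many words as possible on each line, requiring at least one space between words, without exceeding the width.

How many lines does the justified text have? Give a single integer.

Answer: 7

Derivation:
Line 1: ['adventures', 'table'] (min_width=16, slack=3)
Line 2: ['bright', 'I', 'evening'] (min_width=16, slack=3)
Line 3: ['dolphin', 'cheese'] (min_width=14, slack=5)
Line 4: ['sweet', 'open'] (min_width=10, slack=9)
Line 5: ['childhood', 'security'] (min_width=18, slack=1)
Line 6: ['language', 'support'] (min_width=16, slack=3)
Line 7: ['all', 'tomato'] (min_width=10, slack=9)
Total lines: 7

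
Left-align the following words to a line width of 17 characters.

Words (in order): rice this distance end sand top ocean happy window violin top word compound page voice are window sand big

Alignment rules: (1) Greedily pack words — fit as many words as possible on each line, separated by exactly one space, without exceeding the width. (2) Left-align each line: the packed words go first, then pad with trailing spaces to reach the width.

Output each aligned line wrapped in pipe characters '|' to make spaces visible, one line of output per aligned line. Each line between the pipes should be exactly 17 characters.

Line 1: ['rice', 'this'] (min_width=9, slack=8)
Line 2: ['distance', 'end', 'sand'] (min_width=17, slack=0)
Line 3: ['top', 'ocean', 'happy'] (min_width=15, slack=2)
Line 4: ['window', 'violin', 'top'] (min_width=17, slack=0)
Line 5: ['word', 'compound'] (min_width=13, slack=4)
Line 6: ['page', 'voice', 'are'] (min_width=14, slack=3)
Line 7: ['window', 'sand', 'big'] (min_width=15, slack=2)

Answer: |rice this        |
|distance end sand|
|top ocean happy  |
|window violin top|
|word compound    |
|page voice are   |
|window sand big  |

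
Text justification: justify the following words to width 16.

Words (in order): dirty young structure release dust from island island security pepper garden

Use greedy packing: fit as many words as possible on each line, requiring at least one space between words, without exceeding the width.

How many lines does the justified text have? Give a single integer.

Answer: 6

Derivation:
Line 1: ['dirty', 'young'] (min_width=11, slack=5)
Line 2: ['structure'] (min_width=9, slack=7)
Line 3: ['release', 'dust'] (min_width=12, slack=4)
Line 4: ['from', 'island'] (min_width=11, slack=5)
Line 5: ['island', 'security'] (min_width=15, slack=1)
Line 6: ['pepper', 'garden'] (min_width=13, slack=3)
Total lines: 6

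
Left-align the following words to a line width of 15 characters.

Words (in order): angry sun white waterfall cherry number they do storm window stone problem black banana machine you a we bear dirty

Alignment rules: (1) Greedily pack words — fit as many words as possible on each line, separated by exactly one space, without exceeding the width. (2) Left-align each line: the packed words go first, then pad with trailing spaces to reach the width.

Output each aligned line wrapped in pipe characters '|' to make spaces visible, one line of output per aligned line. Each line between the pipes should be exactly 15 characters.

Answer: |angry sun white|
|waterfall      |
|cherry number  |
|they do storm  |
|window stone   |
|problem black  |
|banana machine |
|you a we bear  |
|dirty          |

Derivation:
Line 1: ['angry', 'sun', 'white'] (min_width=15, slack=0)
Line 2: ['waterfall'] (min_width=9, slack=6)
Line 3: ['cherry', 'number'] (min_width=13, slack=2)
Line 4: ['they', 'do', 'storm'] (min_width=13, slack=2)
Line 5: ['window', 'stone'] (min_width=12, slack=3)
Line 6: ['problem', 'black'] (min_width=13, slack=2)
Line 7: ['banana', 'machine'] (min_width=14, slack=1)
Line 8: ['you', 'a', 'we', 'bear'] (min_width=13, slack=2)
Line 9: ['dirty'] (min_width=5, slack=10)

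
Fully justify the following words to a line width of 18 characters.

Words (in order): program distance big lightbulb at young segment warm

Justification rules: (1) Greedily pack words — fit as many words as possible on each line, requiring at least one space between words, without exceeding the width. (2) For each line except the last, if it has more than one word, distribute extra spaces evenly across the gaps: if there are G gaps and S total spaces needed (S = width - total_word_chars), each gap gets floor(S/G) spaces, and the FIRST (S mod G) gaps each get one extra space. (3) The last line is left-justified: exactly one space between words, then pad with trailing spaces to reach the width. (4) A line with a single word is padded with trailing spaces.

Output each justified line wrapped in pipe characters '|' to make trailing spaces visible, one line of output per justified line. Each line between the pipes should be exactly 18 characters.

Line 1: ['program', 'distance'] (min_width=16, slack=2)
Line 2: ['big', 'lightbulb', 'at'] (min_width=16, slack=2)
Line 3: ['young', 'segment', 'warm'] (min_width=18, slack=0)

Answer: |program   distance|
|big  lightbulb  at|
|young segment warm|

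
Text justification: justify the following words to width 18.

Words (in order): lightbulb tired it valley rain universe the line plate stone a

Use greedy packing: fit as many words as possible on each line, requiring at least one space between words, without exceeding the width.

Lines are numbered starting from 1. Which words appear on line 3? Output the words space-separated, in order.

Answer: universe the line

Derivation:
Line 1: ['lightbulb', 'tired', 'it'] (min_width=18, slack=0)
Line 2: ['valley', 'rain'] (min_width=11, slack=7)
Line 3: ['universe', 'the', 'line'] (min_width=17, slack=1)
Line 4: ['plate', 'stone', 'a'] (min_width=13, slack=5)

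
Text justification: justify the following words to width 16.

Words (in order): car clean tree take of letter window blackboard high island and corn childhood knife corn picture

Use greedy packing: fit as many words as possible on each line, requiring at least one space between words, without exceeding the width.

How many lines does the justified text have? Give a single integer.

Answer: 7

Derivation:
Line 1: ['car', 'clean', 'tree'] (min_width=14, slack=2)
Line 2: ['take', 'of', 'letter'] (min_width=14, slack=2)
Line 3: ['window'] (min_width=6, slack=10)
Line 4: ['blackboard', 'high'] (min_width=15, slack=1)
Line 5: ['island', 'and', 'corn'] (min_width=15, slack=1)
Line 6: ['childhood', 'knife'] (min_width=15, slack=1)
Line 7: ['corn', 'picture'] (min_width=12, slack=4)
Total lines: 7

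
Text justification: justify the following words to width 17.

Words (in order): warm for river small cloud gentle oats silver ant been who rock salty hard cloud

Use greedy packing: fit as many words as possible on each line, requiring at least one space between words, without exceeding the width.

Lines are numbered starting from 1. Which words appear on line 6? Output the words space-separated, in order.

Answer: hard cloud

Derivation:
Line 1: ['warm', 'for', 'river'] (min_width=14, slack=3)
Line 2: ['small', 'cloud'] (min_width=11, slack=6)
Line 3: ['gentle', 'oats'] (min_width=11, slack=6)
Line 4: ['silver', 'ant', 'been'] (min_width=15, slack=2)
Line 5: ['who', 'rock', 'salty'] (min_width=14, slack=3)
Line 6: ['hard', 'cloud'] (min_width=10, slack=7)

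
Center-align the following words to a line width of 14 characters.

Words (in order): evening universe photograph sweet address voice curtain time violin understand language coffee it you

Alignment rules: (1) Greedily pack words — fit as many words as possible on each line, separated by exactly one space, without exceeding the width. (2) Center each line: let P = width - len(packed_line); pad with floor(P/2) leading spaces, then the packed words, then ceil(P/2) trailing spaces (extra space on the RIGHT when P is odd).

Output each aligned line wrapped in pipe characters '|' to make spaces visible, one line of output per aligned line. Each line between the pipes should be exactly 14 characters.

Line 1: ['evening'] (min_width=7, slack=7)
Line 2: ['universe'] (min_width=8, slack=6)
Line 3: ['photograph'] (min_width=10, slack=4)
Line 4: ['sweet', 'address'] (min_width=13, slack=1)
Line 5: ['voice', 'curtain'] (min_width=13, slack=1)
Line 6: ['time', 'violin'] (min_width=11, slack=3)
Line 7: ['understand'] (min_width=10, slack=4)
Line 8: ['language'] (min_width=8, slack=6)
Line 9: ['coffee', 'it', 'you'] (min_width=13, slack=1)

Answer: |   evening    |
|   universe   |
|  photograph  |
|sweet address |
|voice curtain |
| time violin  |
|  understand  |
|   language   |
|coffee it you |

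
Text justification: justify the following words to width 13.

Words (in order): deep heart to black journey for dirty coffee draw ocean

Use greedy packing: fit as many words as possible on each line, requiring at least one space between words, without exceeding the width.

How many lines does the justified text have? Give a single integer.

Answer: 5

Derivation:
Line 1: ['deep', 'heart', 'to'] (min_width=13, slack=0)
Line 2: ['black', 'journey'] (min_width=13, slack=0)
Line 3: ['for', 'dirty'] (min_width=9, slack=4)
Line 4: ['coffee', 'draw'] (min_width=11, slack=2)
Line 5: ['ocean'] (min_width=5, slack=8)
Total lines: 5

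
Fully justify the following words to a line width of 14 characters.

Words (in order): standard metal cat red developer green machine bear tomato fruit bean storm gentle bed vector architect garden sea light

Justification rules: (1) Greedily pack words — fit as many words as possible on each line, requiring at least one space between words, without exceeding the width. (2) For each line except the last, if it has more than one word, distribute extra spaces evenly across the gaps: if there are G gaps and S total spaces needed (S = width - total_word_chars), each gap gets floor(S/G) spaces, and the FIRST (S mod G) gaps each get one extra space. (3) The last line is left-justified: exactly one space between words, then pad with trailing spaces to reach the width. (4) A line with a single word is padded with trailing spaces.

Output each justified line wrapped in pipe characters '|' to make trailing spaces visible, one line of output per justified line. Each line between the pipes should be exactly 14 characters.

Line 1: ['standard', 'metal'] (min_width=14, slack=0)
Line 2: ['cat', 'red'] (min_width=7, slack=7)
Line 3: ['developer'] (min_width=9, slack=5)
Line 4: ['green', 'machine'] (min_width=13, slack=1)
Line 5: ['bear', 'tomato'] (min_width=11, slack=3)
Line 6: ['fruit', 'bean'] (min_width=10, slack=4)
Line 7: ['storm', 'gentle'] (min_width=12, slack=2)
Line 8: ['bed', 'vector'] (min_width=10, slack=4)
Line 9: ['architect'] (min_width=9, slack=5)
Line 10: ['garden', 'sea'] (min_width=10, slack=4)
Line 11: ['light'] (min_width=5, slack=9)

Answer: |standard metal|
|cat        red|
|developer     |
|green  machine|
|bear    tomato|
|fruit     bean|
|storm   gentle|
|bed     vector|
|architect     |
|garden     sea|
|light         |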